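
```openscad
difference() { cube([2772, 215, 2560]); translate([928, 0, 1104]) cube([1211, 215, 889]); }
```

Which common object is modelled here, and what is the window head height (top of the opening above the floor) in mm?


A wall with a window opening. The window head height is 1993 mm.

A wall with a rectangular opening subtracted — a window. Sill at z = 1104, opening 889 mm tall, so the head is at 1104 + 889 = 1993 mm.


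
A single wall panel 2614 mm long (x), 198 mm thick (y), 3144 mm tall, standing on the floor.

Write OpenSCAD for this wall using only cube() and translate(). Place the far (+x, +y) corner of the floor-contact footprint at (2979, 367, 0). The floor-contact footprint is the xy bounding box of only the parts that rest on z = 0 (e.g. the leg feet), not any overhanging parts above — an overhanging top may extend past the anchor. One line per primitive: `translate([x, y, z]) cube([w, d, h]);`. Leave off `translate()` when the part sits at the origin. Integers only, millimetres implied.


translate([365, 169, 0]) cube([2614, 198, 3144]);


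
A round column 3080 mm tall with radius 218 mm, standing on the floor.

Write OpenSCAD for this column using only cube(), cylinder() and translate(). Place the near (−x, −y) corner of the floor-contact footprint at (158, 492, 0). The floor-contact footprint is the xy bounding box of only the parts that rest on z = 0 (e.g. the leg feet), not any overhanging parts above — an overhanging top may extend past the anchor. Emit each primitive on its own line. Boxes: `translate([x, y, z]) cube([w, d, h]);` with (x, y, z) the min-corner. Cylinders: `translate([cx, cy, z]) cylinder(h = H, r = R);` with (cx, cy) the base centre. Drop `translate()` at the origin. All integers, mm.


translate([376, 710, 0]) cylinder(h = 3080, r = 218);


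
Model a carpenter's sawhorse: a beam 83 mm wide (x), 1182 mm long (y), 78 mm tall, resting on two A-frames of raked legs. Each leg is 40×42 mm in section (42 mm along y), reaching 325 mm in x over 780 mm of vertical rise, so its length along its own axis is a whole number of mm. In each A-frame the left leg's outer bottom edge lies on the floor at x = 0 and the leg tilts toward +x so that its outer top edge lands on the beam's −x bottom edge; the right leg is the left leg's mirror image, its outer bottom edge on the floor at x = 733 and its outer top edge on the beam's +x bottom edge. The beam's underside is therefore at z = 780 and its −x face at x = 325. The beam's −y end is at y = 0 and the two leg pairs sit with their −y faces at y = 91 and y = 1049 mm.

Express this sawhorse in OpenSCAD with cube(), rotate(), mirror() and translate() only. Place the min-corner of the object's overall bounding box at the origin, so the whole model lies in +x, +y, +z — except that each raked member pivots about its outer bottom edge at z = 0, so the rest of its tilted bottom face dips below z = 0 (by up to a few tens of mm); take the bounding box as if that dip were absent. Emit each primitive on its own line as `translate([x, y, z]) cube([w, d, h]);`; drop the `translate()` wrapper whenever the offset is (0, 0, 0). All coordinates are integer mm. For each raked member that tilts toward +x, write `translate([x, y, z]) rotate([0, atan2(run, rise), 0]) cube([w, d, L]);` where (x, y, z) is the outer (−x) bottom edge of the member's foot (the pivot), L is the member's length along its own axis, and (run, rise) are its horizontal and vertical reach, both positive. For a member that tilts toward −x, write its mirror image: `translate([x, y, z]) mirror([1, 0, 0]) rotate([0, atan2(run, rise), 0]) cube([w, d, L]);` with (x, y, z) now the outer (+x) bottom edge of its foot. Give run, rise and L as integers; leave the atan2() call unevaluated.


// leg length = √(325² + 780²) = 845
// right-leg outer foot x = 2·325 + 83 = 733
// beam min-corner = (325, 0, 780)
translate([325, 0, 780]) cube([83, 1182, 78]);
translate([0, 91, 0]) rotate([0, atan2(325, 780), 0]) cube([40, 42, 845]);
translate([733, 91, 0]) mirror([1, 0, 0]) rotate([0, atan2(325, 780), 0]) cube([40, 42, 845]);
translate([0, 1049, 0]) rotate([0, atan2(325, 780), 0]) cube([40, 42, 845]);
translate([733, 1049, 0]) mirror([1, 0, 0]) rotate([0, atan2(325, 780), 0]) cube([40, 42, 845]);


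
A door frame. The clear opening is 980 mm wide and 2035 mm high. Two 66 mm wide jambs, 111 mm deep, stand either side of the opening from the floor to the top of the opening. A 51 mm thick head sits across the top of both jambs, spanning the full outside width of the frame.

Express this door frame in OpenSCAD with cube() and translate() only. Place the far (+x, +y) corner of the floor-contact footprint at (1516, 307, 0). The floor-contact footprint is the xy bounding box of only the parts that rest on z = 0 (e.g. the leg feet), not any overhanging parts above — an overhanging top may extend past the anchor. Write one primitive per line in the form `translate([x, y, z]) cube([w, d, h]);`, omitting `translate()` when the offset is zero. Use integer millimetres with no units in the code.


translate([404, 196, 0]) cube([66, 111, 2035]);
translate([1450, 196, 0]) cube([66, 111, 2035]);
translate([404, 196, 2035]) cube([1112, 111, 51]);


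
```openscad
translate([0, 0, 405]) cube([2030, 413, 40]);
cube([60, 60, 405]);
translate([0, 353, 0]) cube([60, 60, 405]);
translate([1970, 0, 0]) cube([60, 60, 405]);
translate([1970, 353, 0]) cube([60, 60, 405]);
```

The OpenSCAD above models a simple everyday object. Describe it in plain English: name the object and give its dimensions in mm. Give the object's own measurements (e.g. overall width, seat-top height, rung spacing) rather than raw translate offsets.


A long wooden bench with a 2030 mm (x) × 413 mm (y) seat, 40 mm thick, its top surface 445 mm above the floor. Four 60 mm square legs at the seat corners, flush with the edges, run from z = 0 to the seat underside.


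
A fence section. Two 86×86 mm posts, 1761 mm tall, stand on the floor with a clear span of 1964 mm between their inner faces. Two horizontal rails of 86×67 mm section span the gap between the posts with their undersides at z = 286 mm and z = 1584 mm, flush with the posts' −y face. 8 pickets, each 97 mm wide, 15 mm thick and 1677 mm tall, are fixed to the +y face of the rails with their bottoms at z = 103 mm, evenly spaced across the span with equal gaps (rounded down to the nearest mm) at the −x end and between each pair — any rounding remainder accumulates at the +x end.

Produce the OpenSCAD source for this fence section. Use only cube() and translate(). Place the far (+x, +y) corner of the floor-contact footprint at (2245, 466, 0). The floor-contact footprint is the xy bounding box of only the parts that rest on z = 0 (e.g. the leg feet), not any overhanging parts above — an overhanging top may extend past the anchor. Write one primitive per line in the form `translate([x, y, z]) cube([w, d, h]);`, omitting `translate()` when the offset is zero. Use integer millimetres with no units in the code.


translate([109, 380, 0]) cube([86, 86, 1761]);
translate([2159, 380, 0]) cube([86, 86, 1761]);
translate([195, 380, 286]) cube([1964, 86, 67]);
translate([195, 380, 1584]) cube([1964, 86, 67]);
translate([327, 466, 103]) cube([97, 15, 1677]);
translate([556, 466, 103]) cube([97, 15, 1677]);
translate([785, 466, 103]) cube([97, 15, 1677]);
translate([1014, 466, 103]) cube([97, 15, 1677]);
translate([1243, 466, 103]) cube([97, 15, 1677]);
translate([1472, 466, 103]) cube([97, 15, 1677]);
translate([1701, 466, 103]) cube([97, 15, 1677]);
translate([1930, 466, 103]) cube([97, 15, 1677]);


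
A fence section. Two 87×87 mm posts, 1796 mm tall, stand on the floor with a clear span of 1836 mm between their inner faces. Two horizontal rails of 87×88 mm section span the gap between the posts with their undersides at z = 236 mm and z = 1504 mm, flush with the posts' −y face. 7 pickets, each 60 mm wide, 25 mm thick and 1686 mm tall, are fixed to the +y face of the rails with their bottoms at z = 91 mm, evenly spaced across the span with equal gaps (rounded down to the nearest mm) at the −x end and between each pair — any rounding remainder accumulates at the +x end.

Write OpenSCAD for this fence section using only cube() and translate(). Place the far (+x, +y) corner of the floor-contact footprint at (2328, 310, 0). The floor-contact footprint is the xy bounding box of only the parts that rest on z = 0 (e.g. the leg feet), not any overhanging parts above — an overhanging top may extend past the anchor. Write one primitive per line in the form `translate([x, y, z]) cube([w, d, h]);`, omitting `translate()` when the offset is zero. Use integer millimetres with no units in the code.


translate([318, 223, 0]) cube([87, 87, 1796]);
translate([2241, 223, 0]) cube([87, 87, 1796]);
translate([405, 223, 236]) cube([1836, 87, 88]);
translate([405, 223, 1504]) cube([1836, 87, 88]);
translate([582, 310, 91]) cube([60, 25, 1686]);
translate([819, 310, 91]) cube([60, 25, 1686]);
translate([1056, 310, 91]) cube([60, 25, 1686]);
translate([1293, 310, 91]) cube([60, 25, 1686]);
translate([1530, 310, 91]) cube([60, 25, 1686]);
translate([1767, 310, 91]) cube([60, 25, 1686]);
translate([2004, 310, 91]) cube([60, 25, 1686]);


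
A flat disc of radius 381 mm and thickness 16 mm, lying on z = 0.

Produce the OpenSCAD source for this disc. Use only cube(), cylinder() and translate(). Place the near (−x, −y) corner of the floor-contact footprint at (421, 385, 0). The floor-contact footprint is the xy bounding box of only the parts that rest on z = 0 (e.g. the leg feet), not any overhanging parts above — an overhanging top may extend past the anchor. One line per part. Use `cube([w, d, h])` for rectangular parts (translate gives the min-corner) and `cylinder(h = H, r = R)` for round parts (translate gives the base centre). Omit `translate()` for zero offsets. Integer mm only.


translate([802, 766, 0]) cylinder(h = 16, r = 381);


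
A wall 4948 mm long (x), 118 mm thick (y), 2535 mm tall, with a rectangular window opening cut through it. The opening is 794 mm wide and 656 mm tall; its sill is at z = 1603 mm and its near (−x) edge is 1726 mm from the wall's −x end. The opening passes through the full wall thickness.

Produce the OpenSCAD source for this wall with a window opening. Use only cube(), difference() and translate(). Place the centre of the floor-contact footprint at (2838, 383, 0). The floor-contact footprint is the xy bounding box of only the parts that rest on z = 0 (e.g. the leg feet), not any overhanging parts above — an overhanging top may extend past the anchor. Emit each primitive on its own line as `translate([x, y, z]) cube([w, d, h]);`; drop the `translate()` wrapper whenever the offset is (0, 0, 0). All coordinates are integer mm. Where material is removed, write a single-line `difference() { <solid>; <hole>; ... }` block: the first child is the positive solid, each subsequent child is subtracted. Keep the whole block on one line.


difference() { translate([364, 324, 0]) cube([4948, 118, 2535]); translate([2090, 324, 1603]) cube([794, 118, 656]); }


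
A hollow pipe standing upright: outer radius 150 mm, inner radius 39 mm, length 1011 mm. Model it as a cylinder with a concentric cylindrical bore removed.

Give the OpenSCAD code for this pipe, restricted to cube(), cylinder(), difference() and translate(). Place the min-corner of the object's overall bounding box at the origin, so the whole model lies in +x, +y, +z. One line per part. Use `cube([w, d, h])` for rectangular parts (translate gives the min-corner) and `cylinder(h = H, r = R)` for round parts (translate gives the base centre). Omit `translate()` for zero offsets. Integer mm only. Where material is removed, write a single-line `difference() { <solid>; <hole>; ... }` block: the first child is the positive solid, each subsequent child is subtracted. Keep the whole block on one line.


difference() { translate([150, 150, 0]) cylinder(h = 1011, r = 150); translate([150, 150, 0]) cylinder(h = 1011, r = 39); }


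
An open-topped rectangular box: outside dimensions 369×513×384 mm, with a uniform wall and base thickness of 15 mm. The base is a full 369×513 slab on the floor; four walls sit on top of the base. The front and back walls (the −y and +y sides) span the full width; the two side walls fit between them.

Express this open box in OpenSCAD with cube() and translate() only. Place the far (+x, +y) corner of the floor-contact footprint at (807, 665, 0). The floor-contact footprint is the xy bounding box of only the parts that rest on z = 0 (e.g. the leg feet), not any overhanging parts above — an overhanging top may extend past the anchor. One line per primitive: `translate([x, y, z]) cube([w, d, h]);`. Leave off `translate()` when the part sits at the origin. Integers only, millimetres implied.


translate([438, 152, 0]) cube([369, 513, 15]);
translate([438, 152, 15]) cube([369, 15, 369]);
translate([438, 650, 15]) cube([369, 15, 369]);
translate([438, 167, 15]) cube([15, 483, 369]);
translate([792, 167, 15]) cube([15, 483, 369]);


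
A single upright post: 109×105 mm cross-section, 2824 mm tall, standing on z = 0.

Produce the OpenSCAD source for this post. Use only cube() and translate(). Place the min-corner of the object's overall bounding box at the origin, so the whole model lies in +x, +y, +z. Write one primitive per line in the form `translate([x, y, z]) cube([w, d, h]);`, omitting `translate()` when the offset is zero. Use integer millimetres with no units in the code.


cube([109, 105, 2824]);


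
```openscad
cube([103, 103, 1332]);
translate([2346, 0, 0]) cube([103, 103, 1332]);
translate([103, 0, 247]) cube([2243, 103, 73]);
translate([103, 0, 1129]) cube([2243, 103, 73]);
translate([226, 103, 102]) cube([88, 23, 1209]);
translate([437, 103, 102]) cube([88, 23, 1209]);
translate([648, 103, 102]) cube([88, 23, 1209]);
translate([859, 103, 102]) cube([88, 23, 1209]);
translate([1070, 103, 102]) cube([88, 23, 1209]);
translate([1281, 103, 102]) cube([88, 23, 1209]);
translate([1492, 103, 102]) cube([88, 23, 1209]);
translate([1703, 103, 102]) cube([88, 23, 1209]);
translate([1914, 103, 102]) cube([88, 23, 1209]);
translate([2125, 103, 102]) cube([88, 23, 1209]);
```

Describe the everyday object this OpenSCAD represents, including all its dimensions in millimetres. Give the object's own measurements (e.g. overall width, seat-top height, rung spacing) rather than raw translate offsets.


A fence section. Two 103×103 mm posts, 1332 mm tall, stand on the floor with a clear span of 2243 mm between their inner faces. Two horizontal rails of 103×73 mm section span the gap between the posts with their undersides at z = 247 mm and z = 1129 mm, flush with the posts' −y face. 10 pickets, each 88 mm wide, 23 mm thick and 1209 mm tall, are fixed to the +y face of the rails with their bottoms at z = 102 mm, spaced across the span with a 123 mm gap after the −x post and between neighbouring pickets, with 133 mm left before the +x post.


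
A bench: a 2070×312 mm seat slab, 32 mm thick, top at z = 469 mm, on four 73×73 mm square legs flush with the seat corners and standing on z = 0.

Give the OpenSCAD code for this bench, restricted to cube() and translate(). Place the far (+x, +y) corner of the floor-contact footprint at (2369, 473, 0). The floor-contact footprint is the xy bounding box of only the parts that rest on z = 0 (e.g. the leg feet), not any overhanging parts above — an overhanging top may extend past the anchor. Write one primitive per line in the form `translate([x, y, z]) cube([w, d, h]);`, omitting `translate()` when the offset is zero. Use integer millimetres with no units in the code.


translate([299, 161, 437]) cube([2070, 312, 32]);
translate([299, 161, 0]) cube([73, 73, 437]);
translate([299, 400, 0]) cube([73, 73, 437]);
translate([2296, 161, 0]) cube([73, 73, 437]);
translate([2296, 400, 0]) cube([73, 73, 437]);


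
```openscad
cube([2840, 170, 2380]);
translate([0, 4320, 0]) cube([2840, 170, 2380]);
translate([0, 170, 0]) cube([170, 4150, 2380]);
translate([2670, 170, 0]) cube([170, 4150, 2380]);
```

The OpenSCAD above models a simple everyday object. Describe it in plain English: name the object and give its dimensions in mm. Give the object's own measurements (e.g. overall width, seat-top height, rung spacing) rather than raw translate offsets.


The wall frame of a small rectangular building: four walls, each 2380 mm tall and 170 mm thick, enclosing a footprint 2840 mm (x) by 4490 mm (y) outside-to-outside, with no floor or roof. The front and back walls (the −y and +y sides) span the full width; the two side walls fit between them.


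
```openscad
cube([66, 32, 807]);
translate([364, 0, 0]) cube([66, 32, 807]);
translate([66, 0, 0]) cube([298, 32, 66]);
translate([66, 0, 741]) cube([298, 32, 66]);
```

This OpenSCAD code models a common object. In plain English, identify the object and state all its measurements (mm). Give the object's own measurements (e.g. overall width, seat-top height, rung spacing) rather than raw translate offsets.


A rectangular picture frame lying in the x–z plane (depth along y). The opening is 298 mm wide (x) by 675 mm tall (z), surrounded by a border 66 mm wide on all four sides. The frame is 32 mm deep and is made of two full-height vertical stiles with two horizontal rails fitted between them.


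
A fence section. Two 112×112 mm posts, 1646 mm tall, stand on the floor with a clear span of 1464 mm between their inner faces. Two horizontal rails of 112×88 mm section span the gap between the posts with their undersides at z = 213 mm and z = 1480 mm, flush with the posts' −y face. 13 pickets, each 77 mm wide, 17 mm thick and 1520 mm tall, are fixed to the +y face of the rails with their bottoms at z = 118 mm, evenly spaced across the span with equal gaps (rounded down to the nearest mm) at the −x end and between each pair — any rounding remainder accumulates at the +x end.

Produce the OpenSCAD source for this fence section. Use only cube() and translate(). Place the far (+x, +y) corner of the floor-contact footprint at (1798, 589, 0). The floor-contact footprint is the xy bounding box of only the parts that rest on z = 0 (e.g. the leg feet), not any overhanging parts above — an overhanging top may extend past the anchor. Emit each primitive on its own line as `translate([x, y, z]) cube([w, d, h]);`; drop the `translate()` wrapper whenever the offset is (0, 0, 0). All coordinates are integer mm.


translate([110, 477, 0]) cube([112, 112, 1646]);
translate([1686, 477, 0]) cube([112, 112, 1646]);
translate([222, 477, 213]) cube([1464, 112, 88]);
translate([222, 477, 1480]) cube([1464, 112, 88]);
translate([255, 589, 118]) cube([77, 17, 1520]);
translate([365, 589, 118]) cube([77, 17, 1520]);
translate([475, 589, 118]) cube([77, 17, 1520]);
translate([585, 589, 118]) cube([77, 17, 1520]);
translate([695, 589, 118]) cube([77, 17, 1520]);
translate([805, 589, 118]) cube([77, 17, 1520]);
translate([915, 589, 118]) cube([77, 17, 1520]);
translate([1025, 589, 118]) cube([77, 17, 1520]);
translate([1135, 589, 118]) cube([77, 17, 1520]);
translate([1245, 589, 118]) cube([77, 17, 1520]);
translate([1355, 589, 118]) cube([77, 17, 1520]);
translate([1465, 589, 118]) cube([77, 17, 1520]);
translate([1575, 589, 118]) cube([77, 17, 1520]);


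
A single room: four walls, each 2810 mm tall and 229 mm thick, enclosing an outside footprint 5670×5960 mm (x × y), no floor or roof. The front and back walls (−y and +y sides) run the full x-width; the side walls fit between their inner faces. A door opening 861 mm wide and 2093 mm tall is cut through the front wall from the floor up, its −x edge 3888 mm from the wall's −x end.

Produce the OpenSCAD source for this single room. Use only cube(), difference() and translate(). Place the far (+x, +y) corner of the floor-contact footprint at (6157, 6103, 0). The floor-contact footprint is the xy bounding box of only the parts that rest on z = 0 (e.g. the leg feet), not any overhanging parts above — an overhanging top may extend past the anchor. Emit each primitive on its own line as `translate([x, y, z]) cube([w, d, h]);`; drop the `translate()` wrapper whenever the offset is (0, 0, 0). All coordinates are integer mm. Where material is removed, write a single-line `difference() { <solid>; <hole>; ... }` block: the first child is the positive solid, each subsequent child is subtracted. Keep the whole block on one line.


difference() { translate([487, 143, 0]) cube([5670, 229, 2810]); translate([4375, 143, 0]) cube([861, 229, 2093]); }
translate([487, 5874, 0]) cube([5670, 229, 2810]);
translate([487, 372, 0]) cube([229, 5502, 2810]);
translate([5928, 372, 0]) cube([229, 5502, 2810]);


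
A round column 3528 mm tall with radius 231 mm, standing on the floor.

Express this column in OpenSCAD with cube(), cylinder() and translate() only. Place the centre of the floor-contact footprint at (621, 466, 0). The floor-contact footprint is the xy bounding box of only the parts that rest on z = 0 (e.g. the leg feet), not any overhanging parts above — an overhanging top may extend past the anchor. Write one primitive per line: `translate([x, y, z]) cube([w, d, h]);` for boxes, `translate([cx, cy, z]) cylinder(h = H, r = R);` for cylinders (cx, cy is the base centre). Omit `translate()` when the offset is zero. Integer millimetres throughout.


translate([621, 466, 0]) cylinder(h = 3528, r = 231);


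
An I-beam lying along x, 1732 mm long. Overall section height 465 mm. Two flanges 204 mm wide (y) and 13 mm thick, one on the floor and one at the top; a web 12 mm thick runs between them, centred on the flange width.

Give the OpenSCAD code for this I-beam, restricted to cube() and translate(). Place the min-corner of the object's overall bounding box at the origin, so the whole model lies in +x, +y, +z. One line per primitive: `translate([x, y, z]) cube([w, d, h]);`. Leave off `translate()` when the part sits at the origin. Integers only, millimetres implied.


cube([1732, 204, 13]);
translate([0, 96, 13]) cube([1732, 12, 439]);
translate([0, 0, 452]) cube([1732, 204, 13]);


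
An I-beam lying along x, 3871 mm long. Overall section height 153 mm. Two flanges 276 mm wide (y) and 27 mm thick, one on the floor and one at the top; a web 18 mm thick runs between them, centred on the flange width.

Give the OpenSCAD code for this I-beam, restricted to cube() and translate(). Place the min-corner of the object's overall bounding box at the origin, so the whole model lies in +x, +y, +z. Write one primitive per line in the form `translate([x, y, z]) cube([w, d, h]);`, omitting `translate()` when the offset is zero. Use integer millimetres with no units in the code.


cube([3871, 276, 27]);
translate([0, 129, 27]) cube([3871, 18, 99]);
translate([0, 0, 126]) cube([3871, 276, 27]);


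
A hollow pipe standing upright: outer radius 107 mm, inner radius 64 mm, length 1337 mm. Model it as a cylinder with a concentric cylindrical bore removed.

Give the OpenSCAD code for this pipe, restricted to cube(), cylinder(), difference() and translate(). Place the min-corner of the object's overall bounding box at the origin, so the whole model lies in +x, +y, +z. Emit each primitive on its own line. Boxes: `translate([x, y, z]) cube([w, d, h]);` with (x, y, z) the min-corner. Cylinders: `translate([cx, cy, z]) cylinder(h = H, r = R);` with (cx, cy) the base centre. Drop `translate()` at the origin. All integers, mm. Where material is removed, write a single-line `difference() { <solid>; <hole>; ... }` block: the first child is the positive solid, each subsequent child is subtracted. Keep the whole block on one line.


difference() { translate([107, 107, 0]) cylinder(h = 1337, r = 107); translate([107, 107, 0]) cylinder(h = 1337, r = 64); }


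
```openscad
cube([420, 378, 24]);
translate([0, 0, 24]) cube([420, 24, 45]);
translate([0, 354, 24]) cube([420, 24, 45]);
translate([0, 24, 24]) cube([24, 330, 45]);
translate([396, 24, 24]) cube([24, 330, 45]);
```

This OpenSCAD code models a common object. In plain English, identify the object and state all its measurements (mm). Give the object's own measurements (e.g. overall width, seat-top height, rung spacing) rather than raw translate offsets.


An open-topped rectangular box: outside dimensions 420×378×69 mm, with a uniform wall and base thickness of 24 mm. The base is a full 420×378 slab on the floor; four walls sit on top of the base. The front and back walls (the −y and +y sides) span the full width; the two side walls fit between them.


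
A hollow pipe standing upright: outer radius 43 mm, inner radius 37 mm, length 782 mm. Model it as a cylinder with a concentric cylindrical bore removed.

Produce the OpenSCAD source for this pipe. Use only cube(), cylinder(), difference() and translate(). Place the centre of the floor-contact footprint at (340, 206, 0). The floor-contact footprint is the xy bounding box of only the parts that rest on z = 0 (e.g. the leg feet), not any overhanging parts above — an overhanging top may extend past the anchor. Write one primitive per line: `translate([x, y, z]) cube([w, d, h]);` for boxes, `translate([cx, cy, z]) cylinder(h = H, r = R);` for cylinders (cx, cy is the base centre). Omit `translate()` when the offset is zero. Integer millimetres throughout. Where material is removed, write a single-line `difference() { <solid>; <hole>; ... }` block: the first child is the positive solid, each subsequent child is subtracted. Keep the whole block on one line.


difference() { translate([340, 206, 0]) cylinder(h = 782, r = 43); translate([340, 206, 0]) cylinder(h = 782, r = 37); }


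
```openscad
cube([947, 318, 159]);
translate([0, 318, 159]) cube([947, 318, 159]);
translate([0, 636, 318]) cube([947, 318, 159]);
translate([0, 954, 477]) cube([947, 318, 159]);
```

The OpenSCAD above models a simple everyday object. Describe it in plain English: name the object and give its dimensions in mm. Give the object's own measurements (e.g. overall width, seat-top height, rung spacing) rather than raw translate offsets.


A straight staircase of 4 solid steps. Each step is 947 mm wide (x), 318 mm deep (y, the going) and 159 mm tall (the rise). The first step rests on the floor; each subsequent step sits one going further in +y and one rise higher in +z, directly behind and above the previous step with no overlap.


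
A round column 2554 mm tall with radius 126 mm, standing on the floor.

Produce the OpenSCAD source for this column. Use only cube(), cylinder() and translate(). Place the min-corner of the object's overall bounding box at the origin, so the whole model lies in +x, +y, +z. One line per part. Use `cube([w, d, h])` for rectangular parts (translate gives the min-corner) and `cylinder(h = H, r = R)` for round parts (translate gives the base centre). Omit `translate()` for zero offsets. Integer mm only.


translate([126, 126, 0]) cylinder(h = 2554, r = 126);


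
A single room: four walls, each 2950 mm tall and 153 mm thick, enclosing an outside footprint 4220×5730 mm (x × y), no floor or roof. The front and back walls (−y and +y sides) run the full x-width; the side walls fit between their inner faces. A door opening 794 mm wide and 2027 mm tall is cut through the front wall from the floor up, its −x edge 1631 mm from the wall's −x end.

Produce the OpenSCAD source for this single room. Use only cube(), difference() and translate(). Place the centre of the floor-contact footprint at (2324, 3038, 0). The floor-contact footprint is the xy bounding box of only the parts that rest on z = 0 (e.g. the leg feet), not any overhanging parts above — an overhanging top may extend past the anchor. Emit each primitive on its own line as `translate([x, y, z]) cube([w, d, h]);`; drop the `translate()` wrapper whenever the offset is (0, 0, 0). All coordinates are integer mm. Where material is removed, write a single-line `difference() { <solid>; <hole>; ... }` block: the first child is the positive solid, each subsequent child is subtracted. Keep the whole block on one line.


difference() { translate([214, 173, 0]) cube([4220, 153, 2950]); translate([1845, 173, 0]) cube([794, 153, 2027]); }
translate([214, 5750, 0]) cube([4220, 153, 2950]);
translate([214, 326, 0]) cube([153, 5424, 2950]);
translate([4281, 326, 0]) cube([153, 5424, 2950]);


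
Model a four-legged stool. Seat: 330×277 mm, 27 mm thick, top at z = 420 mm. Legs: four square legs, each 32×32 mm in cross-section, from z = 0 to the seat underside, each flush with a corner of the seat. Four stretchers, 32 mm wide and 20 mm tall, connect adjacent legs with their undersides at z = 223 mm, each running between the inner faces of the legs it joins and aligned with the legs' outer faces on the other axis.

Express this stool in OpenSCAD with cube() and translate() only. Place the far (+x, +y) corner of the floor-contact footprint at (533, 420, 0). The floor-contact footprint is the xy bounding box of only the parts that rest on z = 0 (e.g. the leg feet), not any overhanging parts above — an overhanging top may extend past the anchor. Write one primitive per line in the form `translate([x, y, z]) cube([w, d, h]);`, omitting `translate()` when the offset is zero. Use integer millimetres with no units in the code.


translate([203, 143, 393]) cube([330, 277, 27]);
translate([203, 143, 0]) cube([32, 32, 393]);
translate([501, 143, 0]) cube([32, 32, 393]);
translate([203, 388, 0]) cube([32, 32, 393]);
translate([501, 388, 0]) cube([32, 32, 393]);
translate([235, 143, 223]) cube([266, 32, 20]);
translate([235, 388, 223]) cube([266, 32, 20]);
translate([203, 175, 223]) cube([32, 213, 20]);
translate([501, 175, 223]) cube([32, 213, 20]);


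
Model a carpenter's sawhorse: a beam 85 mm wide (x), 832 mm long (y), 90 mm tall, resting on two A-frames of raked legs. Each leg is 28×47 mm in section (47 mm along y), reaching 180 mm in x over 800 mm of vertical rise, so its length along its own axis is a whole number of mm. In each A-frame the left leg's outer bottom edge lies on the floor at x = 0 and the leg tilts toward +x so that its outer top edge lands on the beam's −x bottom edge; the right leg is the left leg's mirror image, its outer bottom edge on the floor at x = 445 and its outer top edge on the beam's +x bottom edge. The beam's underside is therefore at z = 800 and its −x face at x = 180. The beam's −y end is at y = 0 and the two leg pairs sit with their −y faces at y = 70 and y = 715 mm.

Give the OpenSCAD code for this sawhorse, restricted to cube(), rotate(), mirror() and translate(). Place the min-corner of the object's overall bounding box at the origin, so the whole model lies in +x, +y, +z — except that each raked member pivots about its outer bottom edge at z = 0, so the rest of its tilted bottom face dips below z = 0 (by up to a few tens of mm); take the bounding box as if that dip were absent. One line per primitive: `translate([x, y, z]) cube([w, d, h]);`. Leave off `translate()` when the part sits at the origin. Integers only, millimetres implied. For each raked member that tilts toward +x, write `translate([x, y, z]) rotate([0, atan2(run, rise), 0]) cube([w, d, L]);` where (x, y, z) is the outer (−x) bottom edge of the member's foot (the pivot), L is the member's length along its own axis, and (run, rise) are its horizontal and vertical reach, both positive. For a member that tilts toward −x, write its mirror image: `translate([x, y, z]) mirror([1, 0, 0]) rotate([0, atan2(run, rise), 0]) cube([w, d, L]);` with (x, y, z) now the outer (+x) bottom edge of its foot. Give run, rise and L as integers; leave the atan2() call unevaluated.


translate([180, 0, 800]) cube([85, 832, 90]);
translate([0, 70, 0]) rotate([0, atan2(180, 800), 0]) cube([28, 47, 820]);
translate([445, 70, 0]) mirror([1, 0, 0]) rotate([0, atan2(180, 800), 0]) cube([28, 47, 820]);
translate([0, 715, 0]) rotate([0, atan2(180, 800), 0]) cube([28, 47, 820]);
translate([445, 715, 0]) mirror([1, 0, 0]) rotate([0, atan2(180, 800), 0]) cube([28, 47, 820]);


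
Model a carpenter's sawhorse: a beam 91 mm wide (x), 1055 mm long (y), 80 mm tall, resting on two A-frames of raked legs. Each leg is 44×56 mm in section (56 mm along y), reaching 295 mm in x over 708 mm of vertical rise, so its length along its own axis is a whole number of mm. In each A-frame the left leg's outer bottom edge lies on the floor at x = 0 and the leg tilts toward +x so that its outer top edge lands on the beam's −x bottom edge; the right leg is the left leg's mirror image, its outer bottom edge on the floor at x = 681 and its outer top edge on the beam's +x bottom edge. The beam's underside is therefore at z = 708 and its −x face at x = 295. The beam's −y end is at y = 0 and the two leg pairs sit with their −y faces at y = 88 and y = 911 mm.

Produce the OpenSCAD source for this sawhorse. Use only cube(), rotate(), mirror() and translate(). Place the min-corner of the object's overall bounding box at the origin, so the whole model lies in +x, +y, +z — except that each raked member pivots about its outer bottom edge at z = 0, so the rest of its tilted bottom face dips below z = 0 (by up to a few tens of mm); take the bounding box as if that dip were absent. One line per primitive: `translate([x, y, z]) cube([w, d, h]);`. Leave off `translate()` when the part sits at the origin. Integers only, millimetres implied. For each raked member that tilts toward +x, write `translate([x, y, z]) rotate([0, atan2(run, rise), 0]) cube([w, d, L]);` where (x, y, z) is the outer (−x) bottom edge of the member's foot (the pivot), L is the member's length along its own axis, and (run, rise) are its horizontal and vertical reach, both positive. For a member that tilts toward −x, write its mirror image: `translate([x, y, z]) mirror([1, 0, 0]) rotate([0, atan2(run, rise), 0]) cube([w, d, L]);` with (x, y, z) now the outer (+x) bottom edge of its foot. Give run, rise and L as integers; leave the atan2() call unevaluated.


translate([295, 0, 708]) cube([91, 1055, 80]);
translate([0, 88, 0]) rotate([0, atan2(295, 708), 0]) cube([44, 56, 767]);
translate([681, 88, 0]) mirror([1, 0, 0]) rotate([0, atan2(295, 708), 0]) cube([44, 56, 767]);
translate([0, 911, 0]) rotate([0, atan2(295, 708), 0]) cube([44, 56, 767]);
translate([681, 911, 0]) mirror([1, 0, 0]) rotate([0, atan2(295, 708), 0]) cube([44, 56, 767]);


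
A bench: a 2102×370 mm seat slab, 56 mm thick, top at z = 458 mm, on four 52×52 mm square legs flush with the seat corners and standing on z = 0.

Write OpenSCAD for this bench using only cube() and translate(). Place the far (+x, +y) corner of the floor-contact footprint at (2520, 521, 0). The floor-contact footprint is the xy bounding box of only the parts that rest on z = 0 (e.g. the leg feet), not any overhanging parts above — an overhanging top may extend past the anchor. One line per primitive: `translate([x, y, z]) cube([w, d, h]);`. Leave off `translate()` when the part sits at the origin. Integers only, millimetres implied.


translate([418, 151, 402]) cube([2102, 370, 56]);
translate([418, 151, 0]) cube([52, 52, 402]);
translate([418, 469, 0]) cube([52, 52, 402]);
translate([2468, 151, 0]) cube([52, 52, 402]);
translate([2468, 469, 0]) cube([52, 52, 402]);


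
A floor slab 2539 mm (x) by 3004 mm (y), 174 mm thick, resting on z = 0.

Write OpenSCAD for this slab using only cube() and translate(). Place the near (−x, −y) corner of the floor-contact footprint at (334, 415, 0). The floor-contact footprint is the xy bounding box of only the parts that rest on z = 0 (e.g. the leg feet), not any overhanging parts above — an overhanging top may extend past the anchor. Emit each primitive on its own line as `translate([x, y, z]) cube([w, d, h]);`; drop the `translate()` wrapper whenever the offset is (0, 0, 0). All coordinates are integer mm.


translate([334, 415, 0]) cube([2539, 3004, 174]);


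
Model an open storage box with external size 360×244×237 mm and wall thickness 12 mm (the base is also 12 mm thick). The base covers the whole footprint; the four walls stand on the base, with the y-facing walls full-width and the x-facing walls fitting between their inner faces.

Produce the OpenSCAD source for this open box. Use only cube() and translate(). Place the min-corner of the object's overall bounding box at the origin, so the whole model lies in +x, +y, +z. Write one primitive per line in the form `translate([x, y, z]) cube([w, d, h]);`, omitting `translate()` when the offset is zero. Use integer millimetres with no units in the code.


cube([360, 244, 12]);
translate([0, 0, 12]) cube([360, 12, 225]);
translate([0, 232, 12]) cube([360, 12, 225]);
translate([0, 12, 12]) cube([12, 220, 225]);
translate([348, 12, 12]) cube([12, 220, 225]);


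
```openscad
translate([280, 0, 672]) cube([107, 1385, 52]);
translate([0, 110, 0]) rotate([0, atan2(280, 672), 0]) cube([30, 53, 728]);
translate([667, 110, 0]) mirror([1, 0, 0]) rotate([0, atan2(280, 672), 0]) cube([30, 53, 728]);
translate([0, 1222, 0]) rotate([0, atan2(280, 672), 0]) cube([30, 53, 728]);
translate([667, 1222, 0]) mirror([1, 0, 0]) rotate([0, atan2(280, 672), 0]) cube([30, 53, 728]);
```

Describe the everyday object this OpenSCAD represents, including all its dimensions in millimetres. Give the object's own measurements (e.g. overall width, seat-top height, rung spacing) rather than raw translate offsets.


A sawhorse. A 107×1385×52 mm beam (x, y, z) sits on two A-frame leg pairs. Each pair is two raked legs of 30×53 mm section (53 mm along y) splaying symmetrically in x. Each leg rises 672 mm vertically over 280 mm of horizontal reach and is 728 mm long along its own axis. Every leg's outer bottom edge rests on the floor and its outer top edge meets a bottom edge of the beam — the left legs (tilting toward +x) meet the beam's −x bottom edge, the right legs (their mirror images, tilting toward −x) meet its +x bottom edge — so the leg tops tuck under the beam, the beam's underside is 672 mm above the floor, and the feet are 667 mm apart outside-to-outside with the beam centred between them. The two leg pairs are set in 110 mm from either end of the beam.


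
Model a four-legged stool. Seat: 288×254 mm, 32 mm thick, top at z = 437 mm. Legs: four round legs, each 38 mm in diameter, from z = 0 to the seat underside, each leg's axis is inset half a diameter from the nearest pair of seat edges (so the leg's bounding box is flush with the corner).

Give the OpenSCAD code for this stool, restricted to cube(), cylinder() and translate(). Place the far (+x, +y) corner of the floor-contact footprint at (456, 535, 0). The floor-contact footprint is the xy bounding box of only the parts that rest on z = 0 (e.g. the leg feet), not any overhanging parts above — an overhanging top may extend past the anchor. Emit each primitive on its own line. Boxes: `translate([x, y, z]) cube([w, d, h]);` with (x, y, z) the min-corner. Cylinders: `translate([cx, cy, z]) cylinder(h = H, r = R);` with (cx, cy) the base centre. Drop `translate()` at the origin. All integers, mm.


translate([168, 281, 405]) cube([288, 254, 32]);
translate([187, 300, 0]) cylinder(h = 405, r = 19);
translate([437, 300, 0]) cylinder(h = 405, r = 19);
translate([187, 516, 0]) cylinder(h = 405, r = 19);
translate([437, 516, 0]) cylinder(h = 405, r = 19);


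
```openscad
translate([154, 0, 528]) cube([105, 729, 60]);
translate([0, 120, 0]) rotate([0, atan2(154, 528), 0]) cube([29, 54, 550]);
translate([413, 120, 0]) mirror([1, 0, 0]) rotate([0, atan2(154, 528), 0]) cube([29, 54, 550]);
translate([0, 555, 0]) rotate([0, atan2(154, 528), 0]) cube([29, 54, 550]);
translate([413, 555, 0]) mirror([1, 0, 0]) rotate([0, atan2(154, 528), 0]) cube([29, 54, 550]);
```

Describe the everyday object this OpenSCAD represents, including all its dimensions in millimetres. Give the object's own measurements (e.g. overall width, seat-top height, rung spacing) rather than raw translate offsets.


A sawhorse. A 105×729×60 mm beam (x, y, z) sits on two A-frame leg pairs. Each pair is two raked legs of 29×54 mm section (54 mm along y) splaying symmetrically in x. Each leg rises 528 mm vertically over 154 mm of horizontal reach and is 550 mm long along its own axis. Every leg's outer bottom edge rests on the floor and its outer top edge meets a bottom edge of the beam — the left legs (tilting toward +x) meet the beam's −x bottom edge, the right legs (their mirror images, tilting toward −x) meet its +x bottom edge — so the leg tops tuck under the beam, the beam's underside is 528 mm above the floor, and the feet are 413 mm apart outside-to-outside with the beam centred between them. The two leg pairs are set in 120 mm from either end of the beam.
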